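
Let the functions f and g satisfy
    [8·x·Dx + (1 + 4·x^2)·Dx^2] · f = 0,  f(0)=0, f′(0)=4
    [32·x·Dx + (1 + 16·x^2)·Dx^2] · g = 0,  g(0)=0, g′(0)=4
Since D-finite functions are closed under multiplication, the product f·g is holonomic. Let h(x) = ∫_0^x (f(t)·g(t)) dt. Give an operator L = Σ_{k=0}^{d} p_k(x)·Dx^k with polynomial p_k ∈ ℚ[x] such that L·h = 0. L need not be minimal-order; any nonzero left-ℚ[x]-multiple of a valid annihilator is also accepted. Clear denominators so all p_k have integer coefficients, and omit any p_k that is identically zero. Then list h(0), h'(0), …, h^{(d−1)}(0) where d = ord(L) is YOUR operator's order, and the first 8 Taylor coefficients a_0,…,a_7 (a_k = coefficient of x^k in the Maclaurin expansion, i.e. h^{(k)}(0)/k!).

L = (-1536·x - 51200·x^3 - 262144·x^5 + 655360·x^7 + 6291456·x^9)·Dx^2 + (-80 - 6592·x^2 - 92160·x^4 - 229376·x^6 + 2293760·x^8 + 9437184·x^10)·Dx^3 + (-160·x - 4480·x^3 - 30720·x^5 + 69632·x^7 + 1310720·x^9 + 3145728·x^11)·Dx^4 + (-1 - 40·x^2 - 464·x^4 + 29696·x^8 + 163840·x^10 + 262144·x^12)·Dx^5  (order 5).
h: a_k = 0, 0, 0, 16/3, 0, -64/3, 0, 44288/315, …
ICs: h(0) = 0, h′(0) = 0, h′′(0) = 0, h′′′(0) = 32, h′′′′(0) = 0.

f: a_k = 0, 4, 0, -16/3, 0, 64/5, 0, -256/7, …
g: a_k = 0, 4, 0, -64/3, 0, 1024/5, 0, -16384/7, …
Product ⇒ symmetric product L₀, ord ≤ 4.
h=∫h₀ ⇒ L = L₀·Dx.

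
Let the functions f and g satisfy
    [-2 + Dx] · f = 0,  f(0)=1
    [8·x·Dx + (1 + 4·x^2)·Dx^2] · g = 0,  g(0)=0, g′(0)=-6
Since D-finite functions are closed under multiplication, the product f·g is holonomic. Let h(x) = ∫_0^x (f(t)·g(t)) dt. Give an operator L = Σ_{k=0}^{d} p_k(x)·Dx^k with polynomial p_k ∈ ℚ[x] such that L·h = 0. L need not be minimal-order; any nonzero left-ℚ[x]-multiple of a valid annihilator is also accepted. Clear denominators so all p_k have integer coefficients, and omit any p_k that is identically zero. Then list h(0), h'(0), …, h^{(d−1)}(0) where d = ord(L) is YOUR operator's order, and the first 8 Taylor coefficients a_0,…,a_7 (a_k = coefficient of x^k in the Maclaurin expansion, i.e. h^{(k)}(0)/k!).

f: a_k = 1, 2, 2, 4/3, 2/3, 4/15, 4/45, 8/315, …
g: a_k = 0, -6, 0, 8, 0, -96/5, 0, 384/7, …
f·g: L₀ = L_f ⊗_s L_g, ord ≤ 1·2.
∫: right-multiply L₀ by Dx.
L = (4 - 16·x + 16·x^2)·Dx + (-4 + 8·x - 16·x^2)·Dx^2 + (1 + 4·x^2)·Dx^3  (order 3).
h: a_k = 0, 0, -3, -4, -1, 8/5, -6/5, -88/21, …
ICs: h(0) = 0, h′(0) = 0, h′′(0) = -6.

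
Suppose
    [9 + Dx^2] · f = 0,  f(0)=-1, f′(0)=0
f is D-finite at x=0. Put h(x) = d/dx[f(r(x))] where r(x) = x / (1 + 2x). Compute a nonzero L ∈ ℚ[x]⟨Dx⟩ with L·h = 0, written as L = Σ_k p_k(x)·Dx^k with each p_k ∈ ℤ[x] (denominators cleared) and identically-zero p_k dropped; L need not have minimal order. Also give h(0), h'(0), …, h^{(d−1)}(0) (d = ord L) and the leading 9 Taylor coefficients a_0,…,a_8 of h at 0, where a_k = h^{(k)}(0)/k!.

L = (33 + 96·x + 96·x^2) + (12 + 72·x + 144·x^2 + 96·x^3)·Dx + (1 + 8·x + 24·x^2 + 32·x^3 + 16·x^4)·Dx^2  (order 2).
h: a_k = 0, 9, -54, 405/2, -585, 54243/40, -47061/20, 188955/112, 2492289/280, …
ICs: h(0) = 0, h′(0) = 9.

f: a_k = -1, 0, 9/2, 0, -27/8, 0, 81/80, 0, -729/4480, …
Substitute x→r, Dx→(1/r')Dx; clear ⇒ L₀.
h=h₀': d/dx-closure on L₀ ⇒ L.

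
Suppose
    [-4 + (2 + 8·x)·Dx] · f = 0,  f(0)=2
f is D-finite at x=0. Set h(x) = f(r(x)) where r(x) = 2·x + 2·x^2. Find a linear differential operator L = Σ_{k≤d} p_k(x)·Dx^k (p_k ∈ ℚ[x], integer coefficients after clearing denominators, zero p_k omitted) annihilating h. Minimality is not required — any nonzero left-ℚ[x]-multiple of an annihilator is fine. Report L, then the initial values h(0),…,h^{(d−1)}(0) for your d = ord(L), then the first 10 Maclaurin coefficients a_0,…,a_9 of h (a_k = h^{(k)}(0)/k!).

f: a_k = 2, 4, -4, 8, -20, 56, -168, 528, -1716, 5720, …
f∘r: x↦r, Dx↦Dx/r' in L_f ⇒ L₀.
L = (-4 - 8·x) + (1 + 8·x + 8·x^2)·Dx  (order 1).
h: a_k = 2, 8, -8, 32, -144, 704, -3648, 19712, -109888, 627456, …
ICs: h(0) = 2.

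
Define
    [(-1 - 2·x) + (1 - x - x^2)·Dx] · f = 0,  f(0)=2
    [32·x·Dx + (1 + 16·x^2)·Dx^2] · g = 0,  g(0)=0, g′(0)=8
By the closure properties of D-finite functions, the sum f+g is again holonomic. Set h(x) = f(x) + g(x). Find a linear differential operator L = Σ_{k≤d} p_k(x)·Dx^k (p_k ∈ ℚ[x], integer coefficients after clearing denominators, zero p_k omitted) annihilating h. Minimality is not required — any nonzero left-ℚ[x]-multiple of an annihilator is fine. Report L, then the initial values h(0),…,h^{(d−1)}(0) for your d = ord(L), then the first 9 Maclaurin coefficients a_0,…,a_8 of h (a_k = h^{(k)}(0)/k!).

f: a_k = 2, 2, 4, 6, 10, 16, 26, 42, 68, …
g: a_k = 0, 8, 0, -128/3, 0, 2048/5, 0, -32768/7, 0, …
L₀ := lclm(L_f,L_g); ord L₀ ≤ 1+2.
L = (-64 + 256·x + 3904·x^2 + 6912·x^3 + 9696·x^4 + 1536·x^6)·Dx + (25 + 24·x - 542·x^2 + 780·x^3 + 6800·x^4 + 6560·x^5 + 768·x^6 + 1536·x^7)·Dx^2 + (-2 - 17·x - 62·x^2 - 202·x^3 - 445·x^4 + 1136·x^5 + 576·x^6 + 256·x^7 + 256·x^8)·Dx^3  (order 3).
h: a_k = 2, 10, 4, -110/3, 10, 2128/5, 26, -32474/7, 68, …
ICs: h(0) = 2, h′(0) = 10, h′′(0) = 8.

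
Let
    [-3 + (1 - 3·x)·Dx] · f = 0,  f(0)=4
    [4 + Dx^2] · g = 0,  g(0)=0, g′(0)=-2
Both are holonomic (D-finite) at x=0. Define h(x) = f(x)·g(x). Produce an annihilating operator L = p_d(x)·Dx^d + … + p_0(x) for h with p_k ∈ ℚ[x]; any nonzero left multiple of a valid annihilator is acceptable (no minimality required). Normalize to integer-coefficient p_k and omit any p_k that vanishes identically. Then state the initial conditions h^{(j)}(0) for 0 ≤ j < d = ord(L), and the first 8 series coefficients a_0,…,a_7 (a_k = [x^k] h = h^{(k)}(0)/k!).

L = (-4 + 12·x) + 6·Dx + (-1 + 3·x)·Dx^2  (order 2).
h: a_k = 0, -8, -24, -200/3, -200, -9016/15, -9016/5, -1703992/315, …
ICs: h(0) = 0, h′(0) = -8.

f: a_k = 4, 12, 36, 108, 324, 972, 2916, 8748, …
g: a_k = 0, -2, 0, 4/3, 0, -4/15, 0, 8/315, …
f·g: L₀ = L_f ⊗_s L_g, ord ≤ 1·2.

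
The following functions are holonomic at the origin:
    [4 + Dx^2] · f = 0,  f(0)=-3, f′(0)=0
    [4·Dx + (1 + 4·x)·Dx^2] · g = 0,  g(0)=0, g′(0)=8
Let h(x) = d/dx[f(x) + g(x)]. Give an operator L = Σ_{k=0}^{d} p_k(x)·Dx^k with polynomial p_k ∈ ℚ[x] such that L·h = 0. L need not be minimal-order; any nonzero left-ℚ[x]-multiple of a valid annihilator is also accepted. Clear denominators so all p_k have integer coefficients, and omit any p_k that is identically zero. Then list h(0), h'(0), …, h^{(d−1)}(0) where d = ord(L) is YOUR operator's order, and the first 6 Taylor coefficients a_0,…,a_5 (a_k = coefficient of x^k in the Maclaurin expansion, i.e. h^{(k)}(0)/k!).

f: a_k = -3, 0, 6, 0, -2, 0, …
g: a_k = 0, 8, -16, 128/3, -128, 2048/5, …
Weyl lclm of L_f,L_g ⇒ L₀ (ord ≤ 4).
h=h₀': d/dx-closure on L₀ ⇒ L.
L = (400 + 128·x + 256·x^2) + (36 + 176·x + 192·x^2 + 256·x^3)·Dx + (100 + 32·x + 64·x^2)·Dx^2 + (9 + 44·x + 48·x^2 + 64·x^3)·Dx^3  (order 3).
h: a_k = 8, -20, 128, -520, 2048, -40952/5, …
ICs: h(0) = 8, h′(0) = -20, h′′(0) = 256.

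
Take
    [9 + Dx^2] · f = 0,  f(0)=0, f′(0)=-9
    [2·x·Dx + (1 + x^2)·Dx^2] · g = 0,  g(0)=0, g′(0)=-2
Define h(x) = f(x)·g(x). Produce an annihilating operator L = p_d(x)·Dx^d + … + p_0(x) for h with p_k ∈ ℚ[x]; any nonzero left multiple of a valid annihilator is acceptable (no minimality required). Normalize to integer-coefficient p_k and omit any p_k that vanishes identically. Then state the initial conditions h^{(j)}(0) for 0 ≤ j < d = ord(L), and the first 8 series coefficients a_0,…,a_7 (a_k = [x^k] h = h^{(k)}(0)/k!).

f: a_k = 0, -9, 0, 27/2, 0, -243/40, 0, 729/560, …
g: a_k = 0, -2, 0, 2/3, 0, -2/5, 0, 2/7, …
Sym-product of L_f,L_g gives L₀ (≤ ord 4).
L = (1170 + 3834·x^2 + 4779·x^4 + 2916·x^6 + 729·x^8) + (396·x + 1044·x^3 + 972·x^5 + 324·x^7)·Dx + (220 + 768·x^2 + 1026·x^4 + 648·x^6 + 162·x^8)·Dx^2 + (44·x + 116·x^3 + 108·x^5 + 36·x^7)·Dx^3 + (10 + 38·x^2 + 55·x^4 + 36·x^6 + 9·x^8)·Dx^4  (order 4).
h: a_k = 0, 0, 18, 0, -33, 0, 99/4, 0, …
ICs: h(0) = 0, h′(0) = 0, h′′(0) = 36, h′′′(0) = 0.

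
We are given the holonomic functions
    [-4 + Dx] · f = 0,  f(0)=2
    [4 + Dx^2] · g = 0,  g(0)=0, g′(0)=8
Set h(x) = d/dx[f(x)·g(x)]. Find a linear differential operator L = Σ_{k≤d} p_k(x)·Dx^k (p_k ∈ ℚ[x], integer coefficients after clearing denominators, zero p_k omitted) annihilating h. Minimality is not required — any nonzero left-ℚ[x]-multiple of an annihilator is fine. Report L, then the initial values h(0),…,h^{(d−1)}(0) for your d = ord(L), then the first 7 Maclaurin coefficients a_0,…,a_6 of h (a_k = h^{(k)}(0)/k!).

L = 20 - 8·Dx + Dx^2  (order 2).
h: a_k = 16, 128, 352, 512, 1312/3, 2816/15, -1856/45, …
ICs: h(0) = 16, h′(0) = 128.

f: a_k = 2, 8, 16, 64/3, 64/3, 256/15, 512/45, …
g: a_k = 0, 8, 0, -16/3, 0, 16/15, 0, …
Sym-product of L_f,L_g gives L₀ (≤ ord 2).
Derive L from L₀ (diff closure).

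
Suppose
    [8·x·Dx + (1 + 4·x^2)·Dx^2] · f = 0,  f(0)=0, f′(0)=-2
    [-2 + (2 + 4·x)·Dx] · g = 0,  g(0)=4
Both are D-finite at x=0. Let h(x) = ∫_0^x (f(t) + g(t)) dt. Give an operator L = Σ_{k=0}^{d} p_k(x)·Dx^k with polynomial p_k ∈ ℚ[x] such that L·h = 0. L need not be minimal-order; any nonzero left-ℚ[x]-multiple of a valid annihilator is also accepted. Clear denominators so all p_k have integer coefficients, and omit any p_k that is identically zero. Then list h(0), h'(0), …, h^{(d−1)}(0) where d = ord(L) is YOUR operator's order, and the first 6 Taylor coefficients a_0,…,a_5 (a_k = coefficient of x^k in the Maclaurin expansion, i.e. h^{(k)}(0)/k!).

f: a_k = 0, -2, 0, 8/3, 0, -32/5, …
g: a_k = 4, 4, -2, 2, -5/2, 7/2, …
h₀=f+g: left-lcm gives L₀, ord ≤ 3.
Integrate: L := L₀·Dx.
L = (-8 - 40·x + 96·x^2 + 96·x^3)·Dx^2 + (-11 - 32·x + 40·x^2 + 384·x^3 + 336·x^4)·Dx^3 + (-1 + 6·x + 24·x^2 + 48·x^3 + 112·x^4 + 96·x^5)·Dx^4  (order 4).
h: a_k = 0, 4, 1, -2/3, 7/6, -1/2, …
ICs: h(0) = 0, h′(0) = 4, h′′(0) = 2, h′′′(0) = -4.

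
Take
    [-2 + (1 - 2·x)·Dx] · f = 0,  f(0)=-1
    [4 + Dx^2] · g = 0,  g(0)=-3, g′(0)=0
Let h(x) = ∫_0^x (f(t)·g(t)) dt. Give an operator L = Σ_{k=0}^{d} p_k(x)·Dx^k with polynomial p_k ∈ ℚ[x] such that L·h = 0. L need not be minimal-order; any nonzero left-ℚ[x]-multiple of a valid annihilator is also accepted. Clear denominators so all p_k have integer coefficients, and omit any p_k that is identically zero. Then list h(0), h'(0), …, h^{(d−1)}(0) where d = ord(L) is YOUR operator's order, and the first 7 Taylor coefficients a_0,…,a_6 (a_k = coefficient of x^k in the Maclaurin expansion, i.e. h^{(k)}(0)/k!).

L = (-4 + 8·x)·Dx + 4·Dx^2 + (-1 + 2·x)·Dx^3  (order 3).
h: a_k = 0, 3, 3, 2, 3, 26/5, 26/3, …
ICs: h(0) = 0, h′(0) = 3, h′′(0) = 6.

f: a_k = -1, -2, -4, -8, -16, -32, -64, …
g: a_k = -3, 0, 6, 0, -2, 0, 4/15, …
h₀=f·g: eliminate ⇒ L₀, order ≤ 1·2.
Integrate: L := L₀·Dx.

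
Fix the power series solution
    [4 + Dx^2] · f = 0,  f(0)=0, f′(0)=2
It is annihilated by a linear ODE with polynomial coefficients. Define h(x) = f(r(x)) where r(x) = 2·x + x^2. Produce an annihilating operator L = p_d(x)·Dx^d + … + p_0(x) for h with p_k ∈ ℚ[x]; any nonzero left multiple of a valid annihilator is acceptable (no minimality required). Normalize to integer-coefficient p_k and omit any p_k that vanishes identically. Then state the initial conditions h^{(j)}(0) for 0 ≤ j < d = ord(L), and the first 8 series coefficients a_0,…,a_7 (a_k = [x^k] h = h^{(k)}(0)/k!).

L = (16 + 48·x + 48·x^2 + 16·x^3) - Dx + (1 + x)·Dx^2  (order 2).
h: a_k = 0, 4, 2, -32/3, -16, 8/15, 20, 5696/315, …
ICs: h(0) = 0, h′(0) = 4.

f: a_k = 0, 2, 0, -4/3, 0, 4/15, 0, -8/315, …
Change of var in L_f (x↦r) gives L₀.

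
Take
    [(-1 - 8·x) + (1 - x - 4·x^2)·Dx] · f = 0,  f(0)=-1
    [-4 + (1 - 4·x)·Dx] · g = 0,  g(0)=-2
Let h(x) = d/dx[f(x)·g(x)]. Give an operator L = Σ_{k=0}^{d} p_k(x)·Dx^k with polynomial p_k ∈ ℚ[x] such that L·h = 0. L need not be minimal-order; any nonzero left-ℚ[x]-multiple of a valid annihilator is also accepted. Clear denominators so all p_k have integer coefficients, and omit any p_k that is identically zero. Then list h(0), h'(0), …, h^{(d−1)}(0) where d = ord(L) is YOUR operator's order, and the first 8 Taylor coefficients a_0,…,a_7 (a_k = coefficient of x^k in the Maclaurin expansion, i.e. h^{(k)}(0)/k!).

f: a_k = -1, -1, -5, -9, -29, -65, -181, -441, …
g: a_k = -2, -8, -32, -128, -512, -2048, -8192, -32768, …
f·g: L₀ = L_f ⊗_s L_g, ord ≤ 1·1.
h₀' ⇒ L via d/dx closure of L₀.
L = (50 - 96·x - 480·x^2 + 3072·x^4) + (-5 + 25·x + 48·x^2 - 320·x^3 + 768·x^5)·Dx  (order 1).
h: a_k = 10, 100, 654, 3720, 19250, 94572, 447510, 2064400, …
ICs: h(0) = 10.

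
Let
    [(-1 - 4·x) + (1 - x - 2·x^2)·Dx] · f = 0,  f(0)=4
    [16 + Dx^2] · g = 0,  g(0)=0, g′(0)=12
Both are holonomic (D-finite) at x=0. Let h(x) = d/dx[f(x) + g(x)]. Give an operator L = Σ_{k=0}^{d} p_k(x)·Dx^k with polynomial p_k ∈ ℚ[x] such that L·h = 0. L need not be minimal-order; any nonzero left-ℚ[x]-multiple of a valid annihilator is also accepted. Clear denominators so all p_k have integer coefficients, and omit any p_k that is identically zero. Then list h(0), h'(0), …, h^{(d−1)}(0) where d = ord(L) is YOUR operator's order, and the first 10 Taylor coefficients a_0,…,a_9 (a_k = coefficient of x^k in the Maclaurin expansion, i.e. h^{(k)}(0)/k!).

L = (2880 + 9600·x + 20736·x^2 + 7680·x^3 + 15360·x^4 + 18432·x^5 + 12288·x^6) + (-368 - 1040·x + 2400·x^2 + 2048·x^3 - 2560·x^4 + 1536·x^5 + 7168·x^6 + 4096·x^7)·Dx + (180 + 600·x + 1296·x^2 + 480·x^3 + 960·x^4 + 1152·x^5 + 768·x^6)·Dx^2 + (-23 - 65·x + 150·x^2 + 128·x^3 - 160·x^4 + 96·x^5 + 448·x^6 + 256·x^7)·Dx^3  (order 3).
h: a_k = 16, 24, -36, 176, 548, 1032, 34676/15, 5472, 1291028/105, 27320, …
ICs: h(0) = 16, h′(0) = 24, h′′(0) = -72.

f: a_k = 4, 4, 12, 20, 44, 84, 172, 340, 684, 1364, …
g: a_k = 0, 12, 0, -32, 0, 128/5, 0, -1024/105, 0, 2048/945, …
f+g: L₀ = lclm(L_f,L_g), ord ≤ 1+2.
Differentiate: ansatz ord ≤ ord L₀ ⇒ L.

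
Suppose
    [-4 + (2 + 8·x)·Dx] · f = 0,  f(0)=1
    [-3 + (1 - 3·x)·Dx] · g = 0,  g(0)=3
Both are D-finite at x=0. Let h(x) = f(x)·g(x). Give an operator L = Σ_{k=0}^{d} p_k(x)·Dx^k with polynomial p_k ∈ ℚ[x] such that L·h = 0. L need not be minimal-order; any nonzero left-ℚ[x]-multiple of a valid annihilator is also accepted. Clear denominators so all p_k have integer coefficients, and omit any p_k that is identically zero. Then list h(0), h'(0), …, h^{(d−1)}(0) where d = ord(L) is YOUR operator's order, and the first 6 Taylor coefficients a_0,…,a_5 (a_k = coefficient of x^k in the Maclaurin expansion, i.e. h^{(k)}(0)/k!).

L = (5 + 6·x) + (-1 - x + 12·x^2)·Dx  (order 1).
h: a_k = 3, 15, 39, 129, 357, 1155, …
ICs: h(0) = 3.

f: a_k = 1, 2, -2, 4, -10, 28, …
g: a_k = 3, 9, 27, 81, 243, 729, …
h₀=f·g: eliminate ⇒ L₀, order ≤ 1·1.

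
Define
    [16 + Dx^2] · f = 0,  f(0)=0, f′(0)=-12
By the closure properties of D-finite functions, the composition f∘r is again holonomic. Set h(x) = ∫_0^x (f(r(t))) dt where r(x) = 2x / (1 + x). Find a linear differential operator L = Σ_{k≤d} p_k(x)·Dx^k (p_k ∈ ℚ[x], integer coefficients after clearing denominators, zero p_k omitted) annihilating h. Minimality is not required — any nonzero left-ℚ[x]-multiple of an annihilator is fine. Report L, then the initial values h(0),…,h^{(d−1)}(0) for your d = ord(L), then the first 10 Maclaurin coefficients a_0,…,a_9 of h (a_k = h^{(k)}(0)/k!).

f: a_k = 0, -12, 0, 32, 0, -128/5, 0, 1024/105, 0, -2048/945, …
h₀=f(r): pull back L_f along r ⇒ L₀.
Integrate: L := L₀·Dx.
L = 64·Dx + (2 + 6·x + 6·x^2 + 2·x^3)·Dx^2 + (1 + 4·x + 6·x^2 + 4·x^3 + x^4)·Dx^3  (order 3).
h: a_k = 0, 0, -12, 8, 58, -744/5, 1732/15, 1560/7, -94811/105, 218728/135, …
ICs: h(0) = 0, h′(0) = 0, h′′(0) = -24.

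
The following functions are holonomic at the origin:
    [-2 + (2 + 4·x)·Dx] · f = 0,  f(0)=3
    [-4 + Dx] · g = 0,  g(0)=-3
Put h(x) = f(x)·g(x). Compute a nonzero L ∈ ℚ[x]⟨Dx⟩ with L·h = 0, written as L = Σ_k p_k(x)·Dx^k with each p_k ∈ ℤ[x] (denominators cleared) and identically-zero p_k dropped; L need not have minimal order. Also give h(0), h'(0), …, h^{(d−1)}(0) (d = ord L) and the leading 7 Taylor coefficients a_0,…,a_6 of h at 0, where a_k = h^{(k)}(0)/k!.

L = (-5 - 8·x) + (1 + 2·x)·Dx  (order 1).
h: a_k = -9, -45, -207/2, -309/2, -1347/8, -5847/40, -1643/16, …
ICs: h(0) = -9.

f: a_k = 3, 3, -3/2, 3/2, -15/8, 21/8, -63/16, …
g: a_k = -3, -12, -24, -32, -32, -128/5, -256/15, …
Product ⇒ symmetric product L₀, ord ≤ 1.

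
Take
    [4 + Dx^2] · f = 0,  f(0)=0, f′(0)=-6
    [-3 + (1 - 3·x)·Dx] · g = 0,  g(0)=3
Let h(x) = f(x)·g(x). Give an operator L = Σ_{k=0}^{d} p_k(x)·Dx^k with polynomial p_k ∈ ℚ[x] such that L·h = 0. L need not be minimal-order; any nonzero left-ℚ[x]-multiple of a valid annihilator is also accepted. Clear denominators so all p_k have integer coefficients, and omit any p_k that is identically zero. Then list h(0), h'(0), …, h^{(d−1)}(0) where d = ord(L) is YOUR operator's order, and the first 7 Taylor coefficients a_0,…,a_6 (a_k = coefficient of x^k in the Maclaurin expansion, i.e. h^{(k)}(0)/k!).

f: a_k = 0, -6, 0, 4, 0, -4/5, 0, …
g: a_k = 3, 9, 27, 81, 243, 729, 2187, …
Product ⇒ symmetric product L₀, ord ≤ 2.
L = (-4 + 12·x) + 6·Dx + (-1 + 3·x)·Dx^2  (order 2).
h: a_k = 0, -18, -54, -150, -450, -6762/5, -20286/5, …
ICs: h(0) = 0, h′(0) = -18.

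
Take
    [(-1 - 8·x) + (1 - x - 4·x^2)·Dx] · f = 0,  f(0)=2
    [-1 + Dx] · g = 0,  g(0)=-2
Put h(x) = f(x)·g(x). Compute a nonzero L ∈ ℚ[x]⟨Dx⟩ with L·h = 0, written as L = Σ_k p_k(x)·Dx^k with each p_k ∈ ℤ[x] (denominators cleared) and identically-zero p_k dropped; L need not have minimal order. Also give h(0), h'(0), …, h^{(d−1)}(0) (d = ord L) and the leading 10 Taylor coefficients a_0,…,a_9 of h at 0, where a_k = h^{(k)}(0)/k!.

f: a_k = 2, 2, 10, 18, 58, 130, 362, 882, 2330, 5858, …
g: a_k = -2, -2, -1, -1/3, -1/12, -1/60, -1/360, -1/2520, -1/20160, -1/181440, …
Product ⇒ symmetric product L₀, ord ≤ 1.
L = (2 + 7·x - 4·x^2) + (-1 + x + 4·x^2)·Dx  (order 1).
h: a_k = -4, -8, -26, -176/3, -977/6, -5963/15, -188797/180, -831287/315, -68891713/10080, -788834021/45360, …
ICs: h(0) = -4.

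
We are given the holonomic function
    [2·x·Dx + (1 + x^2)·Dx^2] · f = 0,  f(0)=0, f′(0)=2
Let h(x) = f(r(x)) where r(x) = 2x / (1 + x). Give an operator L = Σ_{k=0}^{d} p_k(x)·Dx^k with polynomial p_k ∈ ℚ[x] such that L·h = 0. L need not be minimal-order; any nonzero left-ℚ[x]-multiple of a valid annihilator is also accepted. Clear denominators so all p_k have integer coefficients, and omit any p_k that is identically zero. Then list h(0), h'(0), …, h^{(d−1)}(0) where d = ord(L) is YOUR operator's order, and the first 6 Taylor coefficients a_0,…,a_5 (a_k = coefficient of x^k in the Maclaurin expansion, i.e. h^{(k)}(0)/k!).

f: a_k = 0, 2, 0, -2/3, 0, 2/5, …
Substitute x→r, Dx→(1/r')Dx; clear ⇒ L₀.
L = (2 + 10·x)·Dx + (1 + 2·x + 5·x^2)·Dx^2  (order 2).
h: a_k = 0, 4, -4, -4/3, 12, -76/5, …
ICs: h(0) = 0, h′(0) = 4.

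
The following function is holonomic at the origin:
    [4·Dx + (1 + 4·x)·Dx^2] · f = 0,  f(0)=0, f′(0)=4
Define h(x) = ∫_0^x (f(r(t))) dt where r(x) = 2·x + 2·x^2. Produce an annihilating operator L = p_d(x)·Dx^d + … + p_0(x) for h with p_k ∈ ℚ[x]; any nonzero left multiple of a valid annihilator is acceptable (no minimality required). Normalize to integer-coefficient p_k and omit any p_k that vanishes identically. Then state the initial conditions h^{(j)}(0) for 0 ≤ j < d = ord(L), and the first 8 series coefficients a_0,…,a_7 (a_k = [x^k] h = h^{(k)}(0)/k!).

L = (6 + 16·x + 16·x^2)·Dx^2 + (1 + 10·x + 24·x^2 + 16·x^3)·Dx^3  (order 3).
h: a_k = 0, 0, 4, -8, 80/3, -544/5, 7424/15, -16896/7, …
ICs: h(0) = 0, h′(0) = 0, h′′(0) = 8.

f: a_k = 0, 4, -8, 64/3, -64, 1024/5, -2048/3, 16384/7, …
L₀ from L_f via x↦r, Dx↦r'^{-1}Dx.
∫: right-multiply L₀ by Dx.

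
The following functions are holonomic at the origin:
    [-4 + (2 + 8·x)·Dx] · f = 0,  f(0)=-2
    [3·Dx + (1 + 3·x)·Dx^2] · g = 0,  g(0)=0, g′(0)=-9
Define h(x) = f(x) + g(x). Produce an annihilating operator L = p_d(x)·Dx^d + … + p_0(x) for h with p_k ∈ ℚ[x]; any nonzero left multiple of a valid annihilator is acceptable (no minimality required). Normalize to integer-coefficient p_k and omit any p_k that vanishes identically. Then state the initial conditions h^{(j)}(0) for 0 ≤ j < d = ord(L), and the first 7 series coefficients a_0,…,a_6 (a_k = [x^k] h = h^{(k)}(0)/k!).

L = 36·x·Dx + (6 + 72·x + 180·x^2)·Dx^2 + (1 + 13·x + 54·x^2 + 72·x^3)·Dx^3  (order 3).
h: a_k = -2, -13, 35/2, -35, 323/4, -1009/5, 1065/2, …
ICs: h(0) = -2, h′(0) = -13, h′′(0) = 35.

f: a_k = -2, -4, 4, -8, 20, -56, 168, …
g: a_k = 0, -9, 27/2, -27, 243/4, -729/5, 729/2, …
Weyl lclm of L_f,L_g ⇒ L₀ (ord ≤ 3).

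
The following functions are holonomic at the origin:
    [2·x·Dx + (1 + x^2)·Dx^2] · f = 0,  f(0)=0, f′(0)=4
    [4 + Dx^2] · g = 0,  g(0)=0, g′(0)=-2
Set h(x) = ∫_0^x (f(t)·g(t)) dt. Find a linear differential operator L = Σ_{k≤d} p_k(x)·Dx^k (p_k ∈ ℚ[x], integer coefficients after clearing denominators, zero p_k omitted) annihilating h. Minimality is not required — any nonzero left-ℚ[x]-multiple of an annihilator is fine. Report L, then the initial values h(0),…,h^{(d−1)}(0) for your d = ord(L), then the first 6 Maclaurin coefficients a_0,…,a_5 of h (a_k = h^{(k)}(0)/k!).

f: a_k = 0, 4, 0, -4/3, 0, 4/5, …
g: a_k = 0, -2, 0, 4/3, 0, -4/15, …
Product ⇒ symmetric product L₀, ord ≤ 4.
h=∫h₀ ⇒ L = L₀·Dx.
L = (160 + 464·x^2 + 464·x^4 + 256·x^6 + 64·x^8)·Dx + (96·x + 224·x^3 + 192·x^5 + 64·x^7)·Dx^2 + (60 + 188·x^2 + 216·x^4 + 128·x^6 + 32·x^8)·Dx^3 + (24·x + 56·x^3 + 48·x^5 + 16·x^7)·Dx^4 + (5 + 18·x^2 + 25·x^4 + 16·x^6 + 4·x^8)·Dx^5  (order 5).
h: a_k = 0, 0, 0, -8/3, 0, 8/5, …
ICs: h(0) = 0, h′(0) = 0, h′′(0) = 0, h′′′(0) = -16, h′′′′(0) = 0.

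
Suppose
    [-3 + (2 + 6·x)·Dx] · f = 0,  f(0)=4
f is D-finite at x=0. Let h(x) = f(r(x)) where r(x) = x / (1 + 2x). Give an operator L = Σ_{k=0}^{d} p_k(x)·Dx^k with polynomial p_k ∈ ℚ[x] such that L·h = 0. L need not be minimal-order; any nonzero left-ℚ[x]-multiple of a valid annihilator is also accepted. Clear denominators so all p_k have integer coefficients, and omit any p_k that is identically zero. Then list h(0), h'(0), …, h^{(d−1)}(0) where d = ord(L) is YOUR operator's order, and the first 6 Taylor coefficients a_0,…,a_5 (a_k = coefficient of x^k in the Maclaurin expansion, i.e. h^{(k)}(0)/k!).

f: a_k = 4, 6, -9/2, 27/4, -405/32, 1701/64, …
Change of var in L_f (x↦r) gives L₀.
L = -3 + (2 + 14·x + 20·x^2)·Dx  (order 1).
h: a_k = 4, 6, -33/2, 195/4, -4965/32, 33909/64, …
ICs: h(0) = 4.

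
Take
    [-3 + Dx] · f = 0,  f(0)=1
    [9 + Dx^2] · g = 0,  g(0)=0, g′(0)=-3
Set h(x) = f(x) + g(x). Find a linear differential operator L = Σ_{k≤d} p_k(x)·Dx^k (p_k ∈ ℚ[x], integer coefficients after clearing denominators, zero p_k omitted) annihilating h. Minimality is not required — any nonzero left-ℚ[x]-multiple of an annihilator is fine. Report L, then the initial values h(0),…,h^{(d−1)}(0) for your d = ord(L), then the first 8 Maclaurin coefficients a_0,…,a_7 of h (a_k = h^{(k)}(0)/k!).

L = -27 + 9·Dx - 3·Dx^2 + Dx^3  (order 3).
h: a_k = 1, 0, 9/2, 9, 27/8, 0, 81/80, 243/280, …
ICs: h(0) = 1, h′(0) = 0, h′′(0) = 9.

f: a_k = 1, 3, 9/2, 9/2, 27/8, 81/40, 81/80, 243/560, …
g: a_k = 0, -3, 0, 9/2, 0, -81/40, 0, 243/560, …
Sum ⇒ L₀ = lclm(L_f,L_g) in ℚ(x)⟨Dx⟩.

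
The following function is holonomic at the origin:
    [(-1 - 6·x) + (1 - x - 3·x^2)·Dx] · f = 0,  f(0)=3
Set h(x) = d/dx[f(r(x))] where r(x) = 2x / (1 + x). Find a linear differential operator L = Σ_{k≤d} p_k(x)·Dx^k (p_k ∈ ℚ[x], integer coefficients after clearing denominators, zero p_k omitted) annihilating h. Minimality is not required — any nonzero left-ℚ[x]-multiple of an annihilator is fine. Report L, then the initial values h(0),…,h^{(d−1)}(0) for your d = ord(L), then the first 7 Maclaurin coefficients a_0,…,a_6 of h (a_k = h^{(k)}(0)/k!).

f: a_k = 3, 3, 12, 21, 57, 120, 291, …
h₀=f(r): pull back L_f along r ⇒ L₀.
Differentiate: ansatz ord ≤ ord L₀ ⇒ L.
L = (14 + 78·x + 546·x^2 + 338·x^3) + (-1 - 14·x + 182·x^3 + 169·x^4)·Dx  (order 1).
h: a_k = 6, 84, 234, 2184, 5070, 42588, 92274, …
ICs: h(0) = 6.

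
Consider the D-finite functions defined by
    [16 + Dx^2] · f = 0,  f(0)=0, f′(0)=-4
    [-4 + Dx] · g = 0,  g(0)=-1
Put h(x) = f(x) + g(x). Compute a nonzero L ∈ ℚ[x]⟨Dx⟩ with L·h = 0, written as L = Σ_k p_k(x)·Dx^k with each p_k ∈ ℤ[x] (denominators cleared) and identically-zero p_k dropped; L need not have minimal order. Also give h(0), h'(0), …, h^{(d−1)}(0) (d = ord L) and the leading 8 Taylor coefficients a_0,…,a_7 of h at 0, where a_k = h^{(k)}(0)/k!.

L = -64 + 16·Dx - 4·Dx^2 + Dx^3  (order 3).
h: a_k = -1, -8, -8, 0, -32/3, -256/15, -256/45, 0, …
ICs: h(0) = -1, h′(0) = -8, h′′(0) = -16.

f: a_k = 0, -4, 0, 32/3, 0, -128/15, 0, 1024/315, …
g: a_k = -1, -4, -8, -32/3, -32/3, -128/15, -256/45, -1024/315, …
Weyl lclm of L_f,L_g ⇒ L₀ (ord ≤ 3).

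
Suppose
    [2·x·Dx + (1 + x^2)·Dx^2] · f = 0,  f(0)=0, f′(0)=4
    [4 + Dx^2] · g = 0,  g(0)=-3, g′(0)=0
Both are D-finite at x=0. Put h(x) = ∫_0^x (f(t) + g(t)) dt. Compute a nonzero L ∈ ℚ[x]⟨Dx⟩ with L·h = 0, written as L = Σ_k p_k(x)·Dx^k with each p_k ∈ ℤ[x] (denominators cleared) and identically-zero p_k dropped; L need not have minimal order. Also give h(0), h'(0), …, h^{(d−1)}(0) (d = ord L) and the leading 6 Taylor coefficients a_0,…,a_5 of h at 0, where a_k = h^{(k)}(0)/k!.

L = (-32·x + 80·x^3 + 16·x^5)·Dx^2 + (4 + 32·x^2 + 36·x^4 + 8·x^6)·Dx^3 + (-8·x + 20·x^3 + 4·x^5)·Dx^4 + (1 + 8·x^2 + 9·x^4 + 2·x^6)·Dx^5  (order 5).
h: a_k = 0, -3, 2, 2, -1/3, -2/5, …
ICs: h(0) = 0, h′(0) = -3, h′′(0) = 4, h′′′(0) = 12, h′′′′(0) = -8.

f: a_k = 0, 4, 0, -4/3, 0, 4/5, …
g: a_k = -3, 0, 6, 0, -2, 0, …
Weyl lclm of L_f,L_g ⇒ L₀ (ord ≤ 4).
Integrate: L := L₀·Dx.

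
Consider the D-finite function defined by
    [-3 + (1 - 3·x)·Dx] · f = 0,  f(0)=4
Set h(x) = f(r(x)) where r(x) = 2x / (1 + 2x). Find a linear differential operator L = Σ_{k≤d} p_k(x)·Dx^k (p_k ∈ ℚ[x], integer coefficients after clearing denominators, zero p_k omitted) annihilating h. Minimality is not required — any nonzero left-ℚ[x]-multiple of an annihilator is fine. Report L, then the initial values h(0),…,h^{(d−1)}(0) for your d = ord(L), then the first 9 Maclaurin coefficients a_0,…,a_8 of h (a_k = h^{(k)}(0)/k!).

f: a_k = 4, 12, 36, 108, 324, 972, 2916, 8748, 26244, …
L₀ from L_f via x↦r, Dx↦r'^{-1}Dx.
L = 6 + (-1 + 2·x + 8·x^2)·Dx  (order 1).
h: a_k = 4, 24, 96, 384, 1536, 6144, 24576, 98304, 393216, …
ICs: h(0) = 4.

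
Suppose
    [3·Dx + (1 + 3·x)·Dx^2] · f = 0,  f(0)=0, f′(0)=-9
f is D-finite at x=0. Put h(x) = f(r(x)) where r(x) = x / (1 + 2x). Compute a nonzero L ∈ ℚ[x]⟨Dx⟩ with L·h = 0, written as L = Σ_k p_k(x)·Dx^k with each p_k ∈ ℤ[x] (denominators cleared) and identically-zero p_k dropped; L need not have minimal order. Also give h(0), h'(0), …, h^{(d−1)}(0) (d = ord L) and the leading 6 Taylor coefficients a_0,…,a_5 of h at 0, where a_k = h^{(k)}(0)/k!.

f: a_k = 0, -9, 27/2, -27, 243/4, -729/5, …
f∘r: x↦r, Dx↦Dx/r' in L_f ⇒ L₀.
L = (7 + 20·x)·Dx + (1 + 7·x + 10·x^2)·Dx^2  (order 2).
h: a_k = 0, -9, 63/2, -117, 1827/4, -9279/5, …
ICs: h(0) = 0, h′(0) = -9.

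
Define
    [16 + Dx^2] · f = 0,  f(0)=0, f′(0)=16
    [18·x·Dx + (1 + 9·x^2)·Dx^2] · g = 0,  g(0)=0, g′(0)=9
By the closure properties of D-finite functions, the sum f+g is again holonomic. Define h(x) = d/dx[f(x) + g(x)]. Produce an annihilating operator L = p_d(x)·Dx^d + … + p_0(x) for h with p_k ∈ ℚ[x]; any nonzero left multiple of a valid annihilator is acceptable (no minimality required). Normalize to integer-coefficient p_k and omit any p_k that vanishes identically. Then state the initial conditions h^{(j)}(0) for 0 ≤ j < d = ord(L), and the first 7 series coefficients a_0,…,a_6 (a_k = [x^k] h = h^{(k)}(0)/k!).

L = (-13248·x + 181440·x^3 + 186624·x^5) + (-16 + 6048·x^2 + 66096·x^4 + 93312·x^6)·Dx + (-828·x + 11340·x^3 + 11664·x^5)·Dx^2 + (-1 + 378·x^2 + 4131·x^4 + 5832·x^6)·Dx^3  (order 3).
h: a_k = 25, 0, -209, 0, 2699/3, 0, -299341/45, …
ICs: h(0) = 25, h′(0) = 0, h′′(0) = -418.

f: a_k = 0, 16, 0, -128/3, 0, 512/15, 0, …
g: a_k = 0, 9, 0, -27, 0, 729/5, 0, …
Weyl lclm of L_f,L_g ⇒ L₀ (ord ≤ 4).
h=h₀': d/dx-closure on L₀ ⇒ L.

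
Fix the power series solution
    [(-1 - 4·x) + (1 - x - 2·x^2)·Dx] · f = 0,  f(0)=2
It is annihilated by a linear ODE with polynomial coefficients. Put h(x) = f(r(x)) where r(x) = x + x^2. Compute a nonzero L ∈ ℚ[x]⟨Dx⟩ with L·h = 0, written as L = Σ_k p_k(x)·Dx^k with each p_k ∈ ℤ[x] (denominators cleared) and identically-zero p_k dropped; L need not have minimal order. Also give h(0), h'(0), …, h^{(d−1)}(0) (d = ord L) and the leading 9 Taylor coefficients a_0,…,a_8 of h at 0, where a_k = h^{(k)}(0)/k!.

f: a_k = 2, 2, 6, 10, 22, 42, 86, 170, 342, …
f∘r: x↦r, Dx↦Dx/r' in L_f ⇒ L₀.
L = (1 + 6·x + 12·x^2 + 8·x^3) + (-1 + x + 3·x^2 + 4·x^3 + 2·x^4)·Dx  (order 1).
h: a_k = 2, 2, 8, 22, 58, 160, 438, 1194, 3264, …
ICs: h(0) = 2.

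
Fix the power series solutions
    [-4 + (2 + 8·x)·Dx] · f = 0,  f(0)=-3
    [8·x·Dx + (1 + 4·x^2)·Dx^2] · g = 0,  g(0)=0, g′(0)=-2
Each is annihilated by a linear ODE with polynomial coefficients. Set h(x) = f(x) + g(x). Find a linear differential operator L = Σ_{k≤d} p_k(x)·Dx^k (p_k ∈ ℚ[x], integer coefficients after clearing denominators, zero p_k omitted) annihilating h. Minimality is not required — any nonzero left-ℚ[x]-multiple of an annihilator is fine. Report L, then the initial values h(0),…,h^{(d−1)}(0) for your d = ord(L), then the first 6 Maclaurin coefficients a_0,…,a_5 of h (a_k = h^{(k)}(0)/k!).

L = (-8 - 80·x + 96·x^2 + 192·x^3)·Dx + (-10 - 32·x - 64·x^2 + 384·x^3 + 672·x^4)·Dx^2 + (-1 + 24·x^2 + 48·x^3 + 112·x^4 + 192·x^5)·Dx^3  (order 3).
h: a_k = -3, -8, 6, -28/3, 30, -452/5, …
ICs: h(0) = -3, h′(0) = -8, h′′(0) = 12.

f: a_k = -3, -6, 6, -12, 30, -84, …
g: a_k = 0, -2, 0, 8/3, 0, -32/5, …
h₀=f+g: left-lcm gives L₀, ord ≤ 3.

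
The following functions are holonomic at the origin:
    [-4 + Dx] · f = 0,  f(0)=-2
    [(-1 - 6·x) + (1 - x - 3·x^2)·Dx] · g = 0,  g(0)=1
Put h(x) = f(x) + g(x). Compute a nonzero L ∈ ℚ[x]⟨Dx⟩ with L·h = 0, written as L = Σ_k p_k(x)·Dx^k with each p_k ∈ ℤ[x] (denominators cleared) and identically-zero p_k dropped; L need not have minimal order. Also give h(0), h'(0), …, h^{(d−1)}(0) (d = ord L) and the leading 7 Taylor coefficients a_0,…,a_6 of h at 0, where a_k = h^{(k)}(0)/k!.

f: a_k = -2, -8, -16, -64/3, -64/3, -256/15, -512/45, …
g: a_k = 1, 1, 4, 7, 19, 40, 97, …
Sum ⇒ L₀ = lclm(L_f,L_g) in ℚ(x)⟨Dx⟩.
L = (16 - 8·x + 360·x^2 + 288·x^3) + (8 - 50·x - 134·x^2 + 96·x^3 + 144·x^4)·Dx + (-3 + 13·x + 11·x^2 - 42·x^3 - 36·x^4)·Dx^2  (order 2).
h: a_k = -1, -7, -12, -43/3, -7/3, 344/15, 3853/45, …
ICs: h(0) = -1, h′(0) = -7.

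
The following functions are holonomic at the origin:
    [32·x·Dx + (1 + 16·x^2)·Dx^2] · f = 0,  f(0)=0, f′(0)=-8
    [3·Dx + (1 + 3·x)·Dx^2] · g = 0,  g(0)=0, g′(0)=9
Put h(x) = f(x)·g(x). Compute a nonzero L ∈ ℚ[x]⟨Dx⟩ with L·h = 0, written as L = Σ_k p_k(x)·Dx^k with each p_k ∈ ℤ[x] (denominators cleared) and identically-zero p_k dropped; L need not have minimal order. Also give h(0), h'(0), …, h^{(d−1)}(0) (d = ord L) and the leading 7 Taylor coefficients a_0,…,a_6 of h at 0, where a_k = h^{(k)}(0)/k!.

L = (15744 + 89280·x + 811008·x^2 + 5299200·x^3 + 13271040·x^4 + 17252352·x^5 + 21233664·x^7)·Dx + (4258 + 91200·x + 775488·x^2 + 4635648·x^3 + 18247680·x^4 + 41140224·x^5 + 46448640·x^6 + 21233664·x^7 + 74317824·x^8)·Dx^2 + (492 + 12548·x + 131328·x^2 + 747968·x^3 + 3219456·x^4 + 10146816·x^5 + 21233664·x^6 + 24920064·x^7 + 21233664·x^8 + 42467328·x^9)·Dx^3 + (73 + 822·x + 6161·x^2 + 34944·x^3 + 151168·x^4 + 500736·x^5 + 1322496·x^6 + 2654208·x^7 + 3244032·x^8 + 3538944·x^9 + 5308416·x^10)·Dx^4  (order 4).
h: a_k = 0, 0, -72, 108, 168, -90, -18504/5, …
ICs: h(0) = 0, h′(0) = 0, h′′(0) = -144, h′′′(0) = 648.

f: a_k = 0, -8, 0, 128/3, 0, -2048/5, 0, …
g: a_k = 0, 9, -27/2, 27, -243/4, 729/5, -729/2, …
L₀ := L_f ⊗_s L_g (sym. prod.), ord ≤ 4.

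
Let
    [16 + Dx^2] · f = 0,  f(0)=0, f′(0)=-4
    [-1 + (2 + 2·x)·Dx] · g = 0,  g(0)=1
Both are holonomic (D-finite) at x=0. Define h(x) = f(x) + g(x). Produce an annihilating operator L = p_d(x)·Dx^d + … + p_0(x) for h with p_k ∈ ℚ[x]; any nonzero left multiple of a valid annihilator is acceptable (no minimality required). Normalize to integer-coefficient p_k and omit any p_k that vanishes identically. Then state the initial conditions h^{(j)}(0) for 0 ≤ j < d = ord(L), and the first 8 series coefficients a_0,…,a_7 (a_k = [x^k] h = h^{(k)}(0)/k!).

L = (-1072 - 2048·x - 1024·x^2) + (2016 + 6112·x + 6144·x^2 + 2048·x^3)·Dx + (-67 - 128·x - 64·x^2)·Dx^2 + (126 + 382·x + 384·x^2 + 128·x^3)·Dx^3  (order 3).
h: a_k = 1, -7/2, -1/8, 515/48, -5/128, -32663/3840, -21/1024, 2107547/645120, …
ICs: h(0) = 1, h′(0) = -7/2, h′′(0) = -1/4.

f: a_k = 0, -4, 0, 32/3, 0, -128/15, 0, 1024/315, …
g: a_k = 1, 1/2, -1/8, 1/16, -5/128, 7/256, -21/1024, 33/2048, …
Weyl lclm of L_f,L_g ⇒ L₀ (ord ≤ 3).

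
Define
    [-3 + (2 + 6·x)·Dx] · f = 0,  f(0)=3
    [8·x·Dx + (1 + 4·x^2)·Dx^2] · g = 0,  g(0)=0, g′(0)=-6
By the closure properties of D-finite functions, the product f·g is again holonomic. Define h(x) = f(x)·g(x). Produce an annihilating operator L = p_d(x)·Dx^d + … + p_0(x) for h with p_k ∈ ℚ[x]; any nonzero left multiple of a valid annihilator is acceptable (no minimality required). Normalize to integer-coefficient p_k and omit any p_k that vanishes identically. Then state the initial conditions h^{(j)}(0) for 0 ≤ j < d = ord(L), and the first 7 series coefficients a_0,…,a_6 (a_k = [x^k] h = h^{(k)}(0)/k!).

f: a_k = 3, 9/2, -27/8, 81/16, -1215/128, 5103/256, -45927/1024, …
g: a_k = 0, -6, 0, 8, 0, -96/5, 0, …
L₀ := L_f ⊗_s L_g (sym. prod.), ord ≤ 2.
L = (27 - 48·x - 36·x^2) + (-12 - 4·x + 144·x^2 + 144·x^3)·Dx + (4 + 24·x + 52·x^2 + 96·x^3 + 144·x^4)·Dx^2  (order 2).
h: a_k = 0, -18, -27, 177/4, 45/8, -8847/320, -105921/640, …
ICs: h(0) = 0, h′(0) = -18.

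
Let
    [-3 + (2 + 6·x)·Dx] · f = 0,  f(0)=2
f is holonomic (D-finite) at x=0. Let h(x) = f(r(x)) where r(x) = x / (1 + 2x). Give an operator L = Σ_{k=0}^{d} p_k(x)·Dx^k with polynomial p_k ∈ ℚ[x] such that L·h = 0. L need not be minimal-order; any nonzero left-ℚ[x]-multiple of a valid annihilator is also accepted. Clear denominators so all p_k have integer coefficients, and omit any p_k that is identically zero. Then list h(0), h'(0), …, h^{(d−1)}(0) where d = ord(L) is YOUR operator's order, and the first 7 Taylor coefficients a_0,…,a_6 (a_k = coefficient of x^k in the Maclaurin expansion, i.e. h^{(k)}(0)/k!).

L = -3 + (2 + 14·x + 20·x^2)·Dx  (order 1).
h: a_k = 2, 3, -33/4, 195/8, -4965/64, 33909/128, -492501/512, …
ICs: h(0) = 2.

f: a_k = 2, 3, -9/4, 27/8, -405/64, 1701/128, -15309/512, …
f∘r: x↦r, Dx↦Dx/r' in L_f ⇒ L₀.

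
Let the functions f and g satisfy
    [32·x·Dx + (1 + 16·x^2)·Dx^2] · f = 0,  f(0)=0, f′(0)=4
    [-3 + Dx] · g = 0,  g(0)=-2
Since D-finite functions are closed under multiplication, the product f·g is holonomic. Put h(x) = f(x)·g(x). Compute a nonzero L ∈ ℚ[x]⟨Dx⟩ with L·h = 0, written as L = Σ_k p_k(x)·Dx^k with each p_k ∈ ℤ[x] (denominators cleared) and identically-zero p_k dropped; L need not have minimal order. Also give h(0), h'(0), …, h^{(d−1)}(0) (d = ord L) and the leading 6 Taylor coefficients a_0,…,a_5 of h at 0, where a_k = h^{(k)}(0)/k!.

L = (9 - 96·x + 144·x^2) + (-6 + 32·x - 96·x^2)·Dx + (1 + 16·x^2)·Dx^2  (order 2).
h: a_k = 0, -8, -24, 20/3, 92, -1223/5, …
ICs: h(0) = 0, h′(0) = -8.

f: a_k = 0, 4, 0, -64/3, 0, 1024/5, …
g: a_k = -2, -6, -9, -9, -27/4, -81/20, …
L₀ := L_f ⊗_s L_g (sym. prod.), ord ≤ 2.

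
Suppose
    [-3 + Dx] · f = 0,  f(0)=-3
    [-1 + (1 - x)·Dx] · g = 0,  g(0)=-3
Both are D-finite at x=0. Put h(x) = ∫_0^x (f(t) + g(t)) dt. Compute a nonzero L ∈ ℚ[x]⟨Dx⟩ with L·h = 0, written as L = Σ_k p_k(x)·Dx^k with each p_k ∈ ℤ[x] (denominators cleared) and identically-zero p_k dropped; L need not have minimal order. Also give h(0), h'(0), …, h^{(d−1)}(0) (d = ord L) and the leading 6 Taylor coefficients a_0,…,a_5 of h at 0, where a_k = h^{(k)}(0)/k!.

f: a_k = -3, -9, -27/2, -27/2, -81/8, -243/40, …
g: a_k = -3, -3, -3, -3, -3, -3, …
f+g: L₀ = lclm(L_f,L_g), ord ≤ 1+1.
h=∫h₀ ⇒ L = L₀·Dx.
L = (-3 + 9·x)·Dx + (7 - 18·x + 9·x^2)·Dx^2 + (-2 + 5·x - 3·x^2)·Dx^3  (order 3).
h: a_k = 0, -6, -6, -11/2, -33/8, -21/8, …
ICs: h(0) = 0, h′(0) = -6, h′′(0) = -12.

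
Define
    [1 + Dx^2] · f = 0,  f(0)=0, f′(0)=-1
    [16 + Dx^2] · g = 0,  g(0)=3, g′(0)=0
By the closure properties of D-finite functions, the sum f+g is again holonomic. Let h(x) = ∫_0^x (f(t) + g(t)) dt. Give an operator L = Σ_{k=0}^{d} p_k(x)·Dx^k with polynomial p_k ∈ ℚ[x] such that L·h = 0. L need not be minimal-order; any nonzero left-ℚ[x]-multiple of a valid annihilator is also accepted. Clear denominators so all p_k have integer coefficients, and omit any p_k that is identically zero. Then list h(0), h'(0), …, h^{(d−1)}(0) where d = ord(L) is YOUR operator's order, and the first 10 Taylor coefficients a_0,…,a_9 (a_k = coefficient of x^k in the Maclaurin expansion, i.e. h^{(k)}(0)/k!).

L = 16·Dx + 17·Dx^3 + Dx^5  (order 5).
h: a_k = 0, 3, -1/2, -8, 1/24, 32/5, -1/720, -256/105, 1/40320, 512/945, …
ICs: h(0) = 0, h′(0) = 3, h′′(0) = -1, h′′′(0) = -48, h′′′′(0) = 1.

f: a_k = 0, -1, 0, 1/6, 0, -1/120, 0, 1/5040, 0, -1/362880, …
g: a_k = 3, 0, -24, 0, 32, 0, -256/15, 0, 512/105, 0, …
Sum ⇒ L₀ = lclm(L_f,L_g) in ℚ(x)⟨Dx⟩.
Integrate: L := L₀·Dx.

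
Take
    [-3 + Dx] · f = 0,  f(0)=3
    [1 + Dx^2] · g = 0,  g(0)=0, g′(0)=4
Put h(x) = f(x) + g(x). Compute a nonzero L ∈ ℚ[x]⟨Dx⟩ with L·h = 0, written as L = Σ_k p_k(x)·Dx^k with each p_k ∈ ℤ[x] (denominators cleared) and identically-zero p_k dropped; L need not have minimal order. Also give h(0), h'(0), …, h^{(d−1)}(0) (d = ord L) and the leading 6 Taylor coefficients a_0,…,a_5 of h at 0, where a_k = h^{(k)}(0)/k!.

L = -3 + Dx - 3·Dx^2 + Dx^3  (order 3).
h: a_k = 3, 13, 27/2, 77/6, 81/8, 733/120, …
ICs: h(0) = 3, h′(0) = 13, h′′(0) = 27.

f: a_k = 3, 9, 27/2, 27/2, 81/8, 243/40, …
g: a_k = 0, 4, 0, -2/3, 0, 1/30, …
Sum ⇒ L₀ = lclm(L_f,L_g) in ℚ(x)⟨Dx⟩.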